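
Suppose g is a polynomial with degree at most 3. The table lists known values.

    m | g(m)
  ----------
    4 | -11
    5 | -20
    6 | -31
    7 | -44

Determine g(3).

First differences: -9, -11, -13. Second differences: -2, -2.
Level-2 differences are constant, so g has degree 2.
Fitting a degree-2 polynomial gives g(m) = -m² + 5.
Then g(3) = -4.

-4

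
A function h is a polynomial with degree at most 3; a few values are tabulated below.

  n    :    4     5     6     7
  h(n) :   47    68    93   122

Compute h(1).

8

First differences: 21, 25, 29. Second differences: 4, 4.
Level-2 differences are constant, so h has degree 2.
Fitting a degree-2 polynomial gives h(n) = 2n² + 3n + 3.
Then h(1) = 8.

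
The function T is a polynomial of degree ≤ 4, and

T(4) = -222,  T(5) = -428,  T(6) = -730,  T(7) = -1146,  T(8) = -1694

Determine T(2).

-26

First differences: -206, -302, -416, -548. Second differences: -96, -114, -132. Third differences: -18, -18.
Level-3 differences are constant, so T has degree 3.
Fitting a degree-3 polynomial gives T(m) = -3m³ - 3m² + 4m + 2.
Then T(2) = -26.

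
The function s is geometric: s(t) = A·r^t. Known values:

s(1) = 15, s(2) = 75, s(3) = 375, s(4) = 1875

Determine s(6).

Consecutive ratio: 75/15 = 5, and 375/75 = 5, so r = 5.
Then A·5^1 = 15 gives A = 3, and s(t) = 3·5^t.
s(6) = 3·5^6 = 46875.

46875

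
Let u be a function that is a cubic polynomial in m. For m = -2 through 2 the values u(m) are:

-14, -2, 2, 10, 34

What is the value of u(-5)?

-218

Write u(m) = am³ + bm² + cm + d; the 5 given values yield a linear system in the 4 coefficients.
Solving, u(m) = 2m³ + 2m² + 4m + 2.
Then u(-5) = -218.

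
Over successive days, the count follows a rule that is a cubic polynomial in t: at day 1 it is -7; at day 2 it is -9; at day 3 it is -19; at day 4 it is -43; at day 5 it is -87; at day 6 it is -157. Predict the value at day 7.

-259

Write the value at t as Q(t).
Write Q(t) = at³ + bt² + ct + d; the 6 given values yield a linear system in the 4 coefficients.
Solving, Q(t) = -t³ + 2t² - t - 7.
Then Q(7) = -259.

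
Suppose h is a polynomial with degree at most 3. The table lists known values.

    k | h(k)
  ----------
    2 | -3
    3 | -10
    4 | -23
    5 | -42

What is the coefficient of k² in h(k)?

First differences: -7, -13, -19. Second differences: -6, -6.
Level-2 differences are constant, so h has degree 2.
Fitting a degree-2 polynomial gives h(k) = -3k² + 8k - 7.
The coefficient of k² is -3.

-3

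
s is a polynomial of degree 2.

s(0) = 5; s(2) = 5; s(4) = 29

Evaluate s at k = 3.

Write s(k) = ak² + bk + c; the 3 given values yield a linear system in the 3 coefficients.
Solving, s(k) = 3k² - 6k + 5.
Then s(3) = 14.

14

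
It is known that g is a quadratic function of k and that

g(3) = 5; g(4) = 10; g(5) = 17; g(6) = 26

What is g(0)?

Write g(k) = ak² + bk + c; the 4 given values yield a linear system in the 3 coefficients.
Solving, g(k) = k² - 2k + 2.
The constant term is g(0) = 2.

2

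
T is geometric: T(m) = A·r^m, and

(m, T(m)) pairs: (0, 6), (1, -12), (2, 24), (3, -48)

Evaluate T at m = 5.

Consecutive ratio: -12/6 = -2, and 24/(-12) = -2, so r = -2.
Then A·(-2)^0 = 6 gives A = 6, and T(m) = 6·(-2)^m.
T(5) = 6·(-2)^5 = -192.

-192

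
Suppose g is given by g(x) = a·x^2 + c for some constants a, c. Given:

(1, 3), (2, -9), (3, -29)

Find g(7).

From g(1) = 3 and g(2) = -9: 1a + c = 3 and 4a + c = -9.
Subtracting: 3a = -12, so a = -4; then c = 3 − (-4)·1 = 7.
So g(x) = -4x² + 7, and g(7) = -189.

-189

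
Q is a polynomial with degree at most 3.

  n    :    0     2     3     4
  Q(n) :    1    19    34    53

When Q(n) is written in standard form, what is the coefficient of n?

Write Q(n) = an³ + bn² + cn + d; the 4 given values yield a linear system in the 4 coefficients.
Solving, the leading coefficient vanishes, and Q(n) = 2n² + 5n + 1.
The coefficient of n is 5.

5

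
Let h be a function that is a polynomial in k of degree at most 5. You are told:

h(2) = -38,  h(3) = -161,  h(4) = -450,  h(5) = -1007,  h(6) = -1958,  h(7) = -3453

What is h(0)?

-2

First differences: -123, -289, -557, -951, -1495. Second differences: -166, -268, -394, -544. Third differences: -102, -126, -150. Fourth differences: -24, -24.
Level-4 differences are constant, so h has degree 4.
Fitting a degree-4 polynomial gives h(k) = -k^4 - 3k³ - k² + 4k - 2.
The constant term is h(0) = -2.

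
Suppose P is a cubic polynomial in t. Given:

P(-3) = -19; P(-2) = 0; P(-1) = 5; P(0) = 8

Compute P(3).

125

Write P(t) = at³ + bt² + ct + d; the 4 given values yield a linear system in the 4 coefficients.
Solving, P(t) = 2t³ + 5t² + 6t + 8.
Then P(3) = 125.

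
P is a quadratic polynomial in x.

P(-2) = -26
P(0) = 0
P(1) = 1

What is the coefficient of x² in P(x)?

Write P(x) = ax² + bx + c; the 3 given values yield a linear system in the 3 coefficients.
Solving, P(x) = -4x² + 5x.
The coefficient of x² is -4.

-4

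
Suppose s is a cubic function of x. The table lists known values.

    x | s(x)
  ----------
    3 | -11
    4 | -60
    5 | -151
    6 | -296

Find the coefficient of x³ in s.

-2

Write s(x) = ax³ + bx² + cx + d; the 4 given values yield a linear system in the 4 coefficients.
Solving, s(x) = -2x³ + 3x² + 4x + 4.
The coefficient of x³ is -2.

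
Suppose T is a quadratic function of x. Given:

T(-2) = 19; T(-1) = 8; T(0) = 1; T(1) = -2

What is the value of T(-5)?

76

First differences: -11, -7, -3. Second differences: 4, 4.
Level-2 differences are constant, so T has degree 2.
Fitting a degree-2 polynomial gives T(x) = 2x² - 5x + 1.
Then T(-5) = 76.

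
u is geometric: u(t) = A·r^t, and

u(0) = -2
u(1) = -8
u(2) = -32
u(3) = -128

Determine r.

Consecutive ratio: -8/(-2) = 4, and -32/(-8) = 4, so r = 4.
Then A·4^0 = -2 gives A = -2, and u(t) = -2·4^t.

4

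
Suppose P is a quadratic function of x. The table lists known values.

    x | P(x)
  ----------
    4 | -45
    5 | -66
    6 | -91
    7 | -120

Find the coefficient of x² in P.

-2

First differences: -21, -25, -29. Second differences: -4, -4.
Level-2 differences are constant, so P has degree 2.
Fitting a degree-2 polynomial gives P(x) = -2x² - 3x - 1.
The coefficient of x² is -2.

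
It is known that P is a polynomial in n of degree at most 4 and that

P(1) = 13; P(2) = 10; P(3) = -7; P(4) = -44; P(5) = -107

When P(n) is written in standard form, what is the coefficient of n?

7

Write P(n) = an^4 + bn³ + cn² + dn + e; the 5 given values yield a linear system in the 5 coefficients.
Solving, the leading coefficient vanishes, and P(n) = -n³ - n² + 7n + 8.
The coefficient of n is 7.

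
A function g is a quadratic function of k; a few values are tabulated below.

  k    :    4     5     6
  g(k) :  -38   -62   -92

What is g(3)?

-20

Write g(k) = ak² + bk + c; the 3 given values yield a linear system in the 3 coefficients.
Solving, g(k) = -3k² + 3k - 2.
Then g(3) = -20.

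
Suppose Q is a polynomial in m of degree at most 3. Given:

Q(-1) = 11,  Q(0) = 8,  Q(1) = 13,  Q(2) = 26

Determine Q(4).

First differences: -3, 5, 13. Second differences: 8, 8.
Level-2 differences are constant, so Q has degree 2.
Fitting a degree-2 polynomial gives Q(m) = 4m² + m + 8.
Then Q(4) = 76.

76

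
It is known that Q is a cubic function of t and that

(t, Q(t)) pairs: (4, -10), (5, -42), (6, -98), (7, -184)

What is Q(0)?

-2

Write Q(t) = at³ + bt² + ct + d; the 4 given values yield a linear system in the 4 coefficients.
Solving, Q(t) = -t³ + 3t² + 2t - 2.
The constant term is Q(0) = -2.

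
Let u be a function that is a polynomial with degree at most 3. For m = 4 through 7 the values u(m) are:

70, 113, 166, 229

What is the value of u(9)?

First differences: 43, 53, 63. Second differences: 10, 10.
Level-2 differences are constant, so u has degree 2.
Fitting a degree-2 polynomial gives u(m) = 5m² - 2m - 2.
Then u(9) = 385.

385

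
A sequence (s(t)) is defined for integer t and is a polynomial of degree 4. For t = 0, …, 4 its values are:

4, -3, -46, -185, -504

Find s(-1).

11

Write s(t) = at^4 + bt³ + ct² + dt + e; the 5 given values yield a linear system in the 5 coefficients.
Solving, s(t) = -t^4 - 4t³ + t² - 3t + 4.
Then s(-1) = 11.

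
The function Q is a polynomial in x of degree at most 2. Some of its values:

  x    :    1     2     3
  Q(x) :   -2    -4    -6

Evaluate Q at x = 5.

Write Q(x) = ax² + bx + c; the 3 given values yield a linear system in the 3 coefficients.
Solving, the leading coefficient vanishes, and Q(x) = -2x.
Then Q(5) = -10.

-10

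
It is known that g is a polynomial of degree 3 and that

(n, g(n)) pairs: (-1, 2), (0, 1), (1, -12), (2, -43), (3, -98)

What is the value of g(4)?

First differences: -1, -13, -31, -55. Second differences: -12, -18, -24. Third differences: -6, -6.
Level-3 differences are constant, so g has degree 3.
Fitting a degree-3 polynomial gives g(n) = -n³ - 6n² - 6n + 1.
Then g(4) = -183.

-183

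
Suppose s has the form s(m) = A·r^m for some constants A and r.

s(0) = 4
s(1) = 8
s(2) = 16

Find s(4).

Consecutive ratio: 8/4 = 2, and 16/8 = 2, so r = 2.
Then A·2^0 = 4 gives A = 4, and s(m) = 4·2^m.
s(4) = 4·2^4 = 64.

64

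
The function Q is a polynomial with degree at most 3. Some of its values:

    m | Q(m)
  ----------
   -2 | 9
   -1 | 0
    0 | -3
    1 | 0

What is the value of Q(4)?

Write Q(m) = am³ + bm² + cm + d; the 4 given values yield a linear system in the 4 coefficients.
Solving, the leading coefficient vanishes, and Q(m) = 3m² - 3.
Then Q(4) = 45.

45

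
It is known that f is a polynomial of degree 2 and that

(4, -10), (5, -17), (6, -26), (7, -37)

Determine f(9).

Write f(t) = at² + bt + c; the 4 given values yield a linear system in the 3 coefficients.
Solving, f(t) = -t² + 2t - 2.
Then f(9) = -65.

-65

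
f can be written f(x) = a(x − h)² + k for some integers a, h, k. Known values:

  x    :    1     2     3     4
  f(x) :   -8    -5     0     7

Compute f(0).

-9

First differences 3, 5, 7; second difference 2 = 2a, so a = 1.
Expanding, the x-coefficient is −2ah = -2h; matching it to the data gives h = 0, and then k = -9.
So f(x) = 1(x + 0)² − 9.
f(0) = 1·0² − 9 = -9.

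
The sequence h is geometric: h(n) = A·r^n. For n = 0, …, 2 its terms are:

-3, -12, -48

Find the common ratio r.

Consecutive ratio: -12/(-3) = 4, and -48/(-12) = 4, so r = 4.
Then A·4^0 = -3 gives A = -3, and h(n) = -3·4^n.

4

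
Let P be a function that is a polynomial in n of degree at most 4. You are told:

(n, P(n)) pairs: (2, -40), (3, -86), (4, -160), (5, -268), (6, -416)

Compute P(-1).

-10

Write P(n) = an^4 + bn³ + cn² + dn + e; the 5 given values yield a linear system in the 5 coefficients.
Solving, the leading coefficient vanishes, and P(n) = -n³ - 5n² - 2n - 8.
Then P(-1) = -10.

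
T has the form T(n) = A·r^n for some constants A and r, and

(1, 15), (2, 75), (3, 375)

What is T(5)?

Consecutive ratio: 75/15 = 5, and 375/75 = 5, so r = 5.
Then A·5^1 = 15 gives A = 3, and T(n) = 3·5^n.
T(5) = 3·5^5 = 9375.

9375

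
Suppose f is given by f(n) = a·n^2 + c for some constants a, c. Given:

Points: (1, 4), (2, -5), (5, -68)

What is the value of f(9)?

From f(1) = 4 and f(2) = -5: 1a + c = 4 and 4a + c = -5.
Subtracting: 3a = -9, so a = -3; then c = 4 − (-3)·1 = 7.
So f(n) = -3n² + 7, and f(9) = -236.

-236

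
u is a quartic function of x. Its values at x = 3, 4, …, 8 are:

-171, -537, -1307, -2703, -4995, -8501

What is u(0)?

3

First differences: -366, -770, -1396, -2292, -3506. Second differences: -404, -626, -896, -1214. Third differences: -222, -270, -318. Fourth differences: -48, -48.
Level-4 differences are constant, so u has degree 4.
Fitting a degree-4 polynomial gives u(x) = -2x^4 - x³ + 4x² - 7x + 3.
Then u(0) = 3.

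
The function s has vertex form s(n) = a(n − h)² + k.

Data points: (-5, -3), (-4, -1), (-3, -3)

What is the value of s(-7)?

First differences 2, -2; second difference -4 = 2a, so a = -2.
Expanding, the n-coefficient is −2ah = 4h; matching it to the data gives h = -4, and then k = -1.
So s(n) = -2(n + 4)² − 1.
s(-7) = -2·(-3)² − 1 = -19.

-19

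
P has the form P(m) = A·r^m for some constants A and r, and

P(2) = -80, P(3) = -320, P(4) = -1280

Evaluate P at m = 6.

Consecutive ratio: -320/(-80) = 4, and -1280/(-320) = 4, so r = 4.
Then A·4^2 = -80 gives A = -5, and P(m) = -5·4^m.
P(6) = -5·4^6 = -20480.

-20480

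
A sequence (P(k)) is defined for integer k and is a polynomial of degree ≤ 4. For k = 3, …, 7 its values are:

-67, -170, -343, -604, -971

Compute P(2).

-16

Write P(k) = ak^4 + bk³ + ck² + dk + e; the 5 given values yield a linear system in the 5 coefficients.
Solving, the leading coefficient vanishes, and P(k) = -3k³ + k² + k + 2.
Then P(2) = -16.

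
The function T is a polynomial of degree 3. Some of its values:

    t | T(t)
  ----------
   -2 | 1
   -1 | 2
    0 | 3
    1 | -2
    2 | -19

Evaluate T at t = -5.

58

First differences: 1, 1, -5, -17. Second differences: 0, -6, -12. Third differences: -6, -6.
Level-3 differences are constant, so T has degree 3.
Fitting a degree-3 polynomial gives T(t) = -t³ - 3t² - t + 3.
Then T(-5) = 58.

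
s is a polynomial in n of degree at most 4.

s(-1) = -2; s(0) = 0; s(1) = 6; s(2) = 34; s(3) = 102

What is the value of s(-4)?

Write s(n) = an^4 + bn³ + cn² + dn + e; the 5 given values yield a linear system in the 5 coefficients.
Solving, the leading coefficient vanishes, and s(n) = 3n³ + 2n² + n.
Then s(-4) = -164.

-164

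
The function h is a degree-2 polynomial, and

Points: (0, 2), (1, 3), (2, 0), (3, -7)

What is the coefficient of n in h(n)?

3

First differences: 1, -3, -7. Second differences: -4, -4.
Level-2 differences are constant, so h has degree 2.
Fitting a degree-2 polynomial gives h(n) = -2n² + 3n + 2.
The coefficient of n is 3.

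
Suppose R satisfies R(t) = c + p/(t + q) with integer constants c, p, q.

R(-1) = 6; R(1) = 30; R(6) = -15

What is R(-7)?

-2

(R(t) − c)(t + q) = p for each data point; the three points give a linear system in c and q, then p follows.
Solving: c = -6, q = -2, p = -36, so R(t) = -6 − 36/(t − 2).
Then R(-7) = -6 − 36/(-9) = -2.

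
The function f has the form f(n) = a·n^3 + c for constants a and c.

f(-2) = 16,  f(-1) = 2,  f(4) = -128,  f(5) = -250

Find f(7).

-686

From f(-2) = 16 and f(-1) = 2: -8a + c = 16 and -1a + c = 2.
Subtracting: 7a = -14, so a = -2; then c = 16 − (-2)·(-8) = 0.
So f(n) = -2n³ + 0, and f(7) = -686.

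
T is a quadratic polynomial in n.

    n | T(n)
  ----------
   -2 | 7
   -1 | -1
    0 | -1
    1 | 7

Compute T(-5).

Write T(n) = an² + bn + c; the 4 given values yield a linear system in the 3 coefficients.
Solving, T(n) = 4n² + 4n - 1.
Then T(-5) = 79.

79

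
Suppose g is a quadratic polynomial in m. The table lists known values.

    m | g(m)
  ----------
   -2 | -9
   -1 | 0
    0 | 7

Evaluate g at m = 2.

Write g(m) = am² + bm + c; the 3 given values yield a linear system in the 3 coefficients.
Solving, g(m) = -m² + 6m + 7.
Then g(2) = 15.

15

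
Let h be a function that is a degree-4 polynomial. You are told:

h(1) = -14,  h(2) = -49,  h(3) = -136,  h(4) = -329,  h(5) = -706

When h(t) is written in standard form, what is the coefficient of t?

-6

Write h(t) = at^4 + bt³ + ct² + dt + e; the 5 given values yield a linear system in the 5 coefficients.
Solving, h(t) = -t^4 + t³ - 7t² - 6t - 1.
The coefficient of t is -6.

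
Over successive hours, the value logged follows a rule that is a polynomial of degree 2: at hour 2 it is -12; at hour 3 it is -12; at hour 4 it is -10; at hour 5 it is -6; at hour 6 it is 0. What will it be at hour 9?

Write the value at n as s(n).
First differences: 0, 2, 4, 6. Second differences: 2, 2, 2.
Level-2 differences are constant, so s has degree 2.
Fitting a degree-2 polynomial gives s(n) = n² - 5n - 6.
Then s(9) = 30.

30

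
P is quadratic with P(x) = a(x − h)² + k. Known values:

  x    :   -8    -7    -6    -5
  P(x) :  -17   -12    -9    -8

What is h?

First differences 5, 3, 1; second difference -2 = 2a, so a = -1.
Expanding, the x-coefficient is −2ah = 2h; matching it to the data gives h = -5, and then k = -8.
So P(x) = -1(x + 5)² − 8.
Hence h = -5.

-5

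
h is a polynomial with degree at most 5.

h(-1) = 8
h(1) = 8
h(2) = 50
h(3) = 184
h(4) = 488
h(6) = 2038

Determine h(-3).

Write h(t) = at^5 + bt^4 + ct³ + dt² + et + p; the 6 given values yield a linear system in the 6 coefficients.
Solving, the leading coefficient vanishes, and h(t) = t^4 + 3t³ + 3t² - 3t + 4.
Then h(-3) = 40.

40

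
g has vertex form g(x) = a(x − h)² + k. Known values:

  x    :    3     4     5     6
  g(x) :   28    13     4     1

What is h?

First differences -15, -9, -3; second difference 6 = 2a, so a = 3.
Expanding, the x-coefficient is −2ah = -6h; matching it to the data gives h = 6, and then k = 1.
So g(x) = 3(x − 6)² + 1.
Hence h = 6.

6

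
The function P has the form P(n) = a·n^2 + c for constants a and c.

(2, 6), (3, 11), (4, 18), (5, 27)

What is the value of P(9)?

83

From P(2) = 6 and P(3) = 11: 4a + c = 6 and 9a + c = 11.
Subtracting: 5a = 5, so a = 1; then c = 6 − 1·4 = 2.
So P(n) = 1n² + 2, and P(9) = 83.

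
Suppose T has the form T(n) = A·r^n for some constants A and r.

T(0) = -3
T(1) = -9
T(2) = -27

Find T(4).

-243

Consecutive ratio: -9/(-3) = 3, and -27/(-9) = 3, so r = 3.
Then A·3^0 = -3 gives A = -3, and T(n) = -3·3^n.
T(4) = -3·3^4 = -243.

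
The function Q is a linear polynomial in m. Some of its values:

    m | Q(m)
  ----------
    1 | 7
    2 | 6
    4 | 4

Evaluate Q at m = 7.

1

Write Q(m) = am + b; the 3 given values yield a linear system in the 2 coefficients.
Solving, Q(m) = -m + 8.
Then Q(7) = 1.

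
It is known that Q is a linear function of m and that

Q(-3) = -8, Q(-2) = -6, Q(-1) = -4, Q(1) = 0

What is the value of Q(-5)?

-12

Write Q(m) = am + b; the 4 given values yield a linear system in the 2 coefficients.
Solving, Q(m) = 2m - 2.
Then Q(-5) = -12.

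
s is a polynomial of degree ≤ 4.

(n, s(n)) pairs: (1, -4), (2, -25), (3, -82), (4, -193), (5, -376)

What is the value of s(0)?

First differences: -21, -57, -111, -183. Second differences: -36, -54, -72. Third differences: -18, -18.
Level-3 differences are constant, so s has degree 3.
Fitting a degree-3 polynomial gives s(n) = -3n³ - 1.
Then s(0) = -1.

-1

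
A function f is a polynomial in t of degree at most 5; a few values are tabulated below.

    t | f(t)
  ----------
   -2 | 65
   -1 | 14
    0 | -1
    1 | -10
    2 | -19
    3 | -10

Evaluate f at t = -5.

1094

First differences: -51, -15, -9, -9, 9. Second differences: 36, 6, 0, 18. Third differences: -30, -6, 18. Fourth differences: 24, 24.
Level-4 differences are constant, so f has degree 4.
Fitting a degree-4 polynomial gives f(t) = t^4 - 3t³ + 2t² - 9t - 1.
Then f(-5) = 1094.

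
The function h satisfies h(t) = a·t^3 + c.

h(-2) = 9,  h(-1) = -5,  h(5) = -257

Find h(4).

From h(-2) = 9 and h(-1) = -5: -8a + c = 9 and -1a + c = -5.
Subtracting: 7a = -14, so a = -2; then c = 9 − (-2)·(-8) = -7.
So h(t) = -2t³ − 7, and h(4) = -135.

-135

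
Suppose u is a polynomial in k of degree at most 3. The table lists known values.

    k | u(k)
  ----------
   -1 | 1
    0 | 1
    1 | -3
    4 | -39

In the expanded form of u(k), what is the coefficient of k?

Write u(k) = ak³ + bk² + ck + d; the 4 given values yield a linear system in the 4 coefficients.
Solving, the leading coefficient vanishes, and u(k) = -2k² - 2k + 1.
The coefficient of k is -2.

-2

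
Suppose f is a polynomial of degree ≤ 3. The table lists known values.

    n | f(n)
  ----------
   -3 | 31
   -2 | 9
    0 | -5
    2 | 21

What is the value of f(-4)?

Write f(n) = an³ + bn² + cn + d; the 4 given values yield a linear system in the 4 coefficients.
Solving, the leading coefficient vanishes, and f(n) = 5n² + 3n - 5.
Then f(-4) = 63.

63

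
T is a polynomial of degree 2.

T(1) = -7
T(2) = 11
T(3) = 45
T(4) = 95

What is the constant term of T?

-9

First differences: 18, 34, 50. Second differences: 16, 16.
Level-2 differences are constant, so T has degree 2.
Fitting a degree-2 polynomial gives T(x) = 8x² - 6x - 9.
The constant term is T(0) = -9.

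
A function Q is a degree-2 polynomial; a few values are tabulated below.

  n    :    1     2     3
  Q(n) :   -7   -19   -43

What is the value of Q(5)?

-127

Write Q(n) = an² + bn + c; the 3 given values yield a linear system in the 3 coefficients.
Solving, Q(n) = -6n² + 6n - 7.
Then Q(5) = -127.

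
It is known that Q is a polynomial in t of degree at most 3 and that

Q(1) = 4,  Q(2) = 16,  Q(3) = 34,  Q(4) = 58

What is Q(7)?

Write Q(t) = at³ + bt² + ct + d; the 4 given values yield a linear system in the 4 coefficients.
Solving, the leading coefficient vanishes, and Q(t) = 3t² + 3t - 2.
Then Q(7) = 166.

166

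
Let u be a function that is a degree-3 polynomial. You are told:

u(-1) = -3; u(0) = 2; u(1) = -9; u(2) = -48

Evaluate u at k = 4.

-258

Write u(k) = ak³ + bk² + ck + d; the 4 given values yield a linear system in the 4 coefficients.
Solving, u(k) = -2k³ - 8k² - k + 2.
Then u(4) = -258.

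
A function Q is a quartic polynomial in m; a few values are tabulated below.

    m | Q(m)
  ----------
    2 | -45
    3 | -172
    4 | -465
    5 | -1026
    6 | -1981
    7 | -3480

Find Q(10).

Write Q(m) = am^4 + bm³ + cm² + dm + e; the 6 given values yield a linear system in the 5 coefficients.
Solving, Q(m) = -m^4 - 3m³ - m² - 1.
Then Q(10) = -13101.

-13101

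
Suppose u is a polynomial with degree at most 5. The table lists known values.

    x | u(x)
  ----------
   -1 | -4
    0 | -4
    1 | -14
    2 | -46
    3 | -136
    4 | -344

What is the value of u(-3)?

-106

Write u(x) = ax^5 + bx^4 + cx³ + dx² + ex + p; the 6 given values yield a linear system in the 6 coefficients.
Solving, the leading coefficient vanishes, and u(x) = -x^4 - 4x² - 5x - 4.
Then u(-3) = -106.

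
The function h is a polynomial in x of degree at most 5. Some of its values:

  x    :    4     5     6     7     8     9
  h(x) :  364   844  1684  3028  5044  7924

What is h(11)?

Write h(x) = ax^5 + bx^4 + cx³ + dx² + ex + p; the 6 given values yield a linear system in the 6 coefficients.
Solving, the leading coefficient vanishes, and h(x) = x^4 + 2x³ - x² - 2x + 4.
Then h(11) = 17164.

17164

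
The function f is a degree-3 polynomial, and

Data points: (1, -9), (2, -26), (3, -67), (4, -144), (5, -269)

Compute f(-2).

18

First differences: -17, -41, -77, -125. Second differences: -24, -36, -48. Third differences: -12, -12.
Level-3 differences are constant, so f has degree 3.
Fitting a degree-3 polynomial gives f(n) = -2n³ - 3n - 4.
Then f(-2) = 18.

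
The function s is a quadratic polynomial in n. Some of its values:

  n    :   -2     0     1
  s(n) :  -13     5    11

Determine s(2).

15

Write s(n) = an² + bn + c; the 3 given values yield a linear system in the 3 coefficients.
Solving, s(n) = -n² + 7n + 5.
Then s(2) = 15.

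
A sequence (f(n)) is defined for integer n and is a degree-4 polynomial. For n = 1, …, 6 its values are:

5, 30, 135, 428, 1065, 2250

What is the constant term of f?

0

First differences: 25, 105, 293, 637, 1185. Second differences: 80, 188, 344, 548. Third differences: 108, 156, 204. Fourth differences: 48, 48.
Level-4 differences are constant, so f has degree 4.
Fitting a degree-4 polynomial gives f(n) = 2n^4 - 2n³ + 2n² + 3n.
The constant term is f(0) = 0.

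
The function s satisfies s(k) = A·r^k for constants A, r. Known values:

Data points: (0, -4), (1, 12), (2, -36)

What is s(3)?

Consecutive ratio: 12/(-4) = -3, and -36/12 = -3, so r = -3.
Then A·(-3)^0 = -4 gives A = -4, and s(k) = -4·(-3)^k.
s(3) = -4·(-3)^3 = 108.

108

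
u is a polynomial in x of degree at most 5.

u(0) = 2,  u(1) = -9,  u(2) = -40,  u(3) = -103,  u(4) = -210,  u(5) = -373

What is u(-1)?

Write u(x) = ax^5 + bx^4 + cx³ + dx² + ex + p; the 6 given values yield a linear system in the 6 coefficients.
Solving, the top 2 coefficients vanish, and u(x) = -2x³ - 4x² - 5x + 2.
Then u(-1) = 5.

5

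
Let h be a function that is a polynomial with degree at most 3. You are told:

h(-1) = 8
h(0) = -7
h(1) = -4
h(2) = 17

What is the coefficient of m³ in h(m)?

0

First differences: -15, 3, 21. Second differences: 18, 18.
Level-2 differences are constant, so h has degree 2.
Fitting a degree-2 polynomial gives h(m) = 9m² - 6m - 7.
The coefficient of m³ is 0.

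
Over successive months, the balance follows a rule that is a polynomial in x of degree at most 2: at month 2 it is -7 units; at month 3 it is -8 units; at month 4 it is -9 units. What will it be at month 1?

Write the value at x as f(x).
First differences: -1, -1.
Level-1 differences are constant, so f has degree 1.
Fitting a degree-1 polynomial gives f(x) = -x - 5.
Then f(1) = -6.

-6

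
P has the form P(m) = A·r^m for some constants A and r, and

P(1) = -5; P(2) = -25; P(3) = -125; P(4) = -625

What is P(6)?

Consecutive ratio: -25/(-5) = 5, and -125/(-25) = 5, so r = 5.
Then A·5^1 = -5 gives A = -1, and P(m) = -1·5^m.
P(6) = -1·5^6 = -15625.

-15625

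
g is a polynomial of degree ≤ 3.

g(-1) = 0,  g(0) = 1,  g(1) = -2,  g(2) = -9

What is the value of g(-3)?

-14

Write g(n) = an³ + bn² + cn + d; the 4 given values yield a linear system in the 4 coefficients.
Solving, the leading coefficient vanishes, and g(n) = -2n² - n + 1.
Then g(-3) = -14.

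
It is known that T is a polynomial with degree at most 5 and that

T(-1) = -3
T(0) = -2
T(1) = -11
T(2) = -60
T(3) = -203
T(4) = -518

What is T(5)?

First differences: 1, -9, -49, -143, -315. Second differences: -10, -40, -94, -172. Third differences: -30, -54, -78. Fourth differences: -24, -24.
Level-4 differences are constant, so T has degree 4.
Fitting a degree-4 polynomial gives T(t) = -t^4 - 3t³ - 4t² - t - 2.
Then T(5) = -1107.

-1107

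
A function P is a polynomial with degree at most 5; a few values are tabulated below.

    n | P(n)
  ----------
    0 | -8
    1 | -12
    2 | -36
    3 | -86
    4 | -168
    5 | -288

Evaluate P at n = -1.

-18

Write P(n) = an^5 + bn^4 + cn³ + dn² + en + p; the 6 given values yield a linear system in the 6 coefficients.
Solving, the top 2 coefficients vanish, and P(n) = -n³ - 7n² + 4n - 8.
Then P(-1) = -18.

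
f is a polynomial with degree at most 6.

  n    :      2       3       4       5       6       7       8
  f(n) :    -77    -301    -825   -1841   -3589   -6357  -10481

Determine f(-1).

First differences: -224, -524, -1016, -1748, -2768, -4124. Second differences: -300, -492, -732, -1020, -1356. Third differences: -192, -240, -288, -336. Fourth differences: -48, -48, -48.
Level-4 differences are constant, so f has degree 4.
Fitting a degree-4 polynomial gives f(n) = -2n^4 - 4n³ - 4n² + 2n - 1.
Then f(-1) = -5.

-5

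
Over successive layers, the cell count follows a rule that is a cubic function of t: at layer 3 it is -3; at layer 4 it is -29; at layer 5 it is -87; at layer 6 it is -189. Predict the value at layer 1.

Write the value at t as h(t).
Write h(t) = at³ + bt² + ct + d; the 4 given values yield a linear system in the 4 coefficients.
Solving, h(t) = -2t³ + 8t² - 8t + 3.
Then h(1) = 1.

1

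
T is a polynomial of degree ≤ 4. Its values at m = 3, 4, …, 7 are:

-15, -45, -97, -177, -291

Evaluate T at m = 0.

3

Write T(m) = am^4 + bm³ + cm² + dm + e; the 5 given values yield a linear system in the 5 coefficients.
Solving, the leading coefficient vanishes, and T(m) = -m³ + m² + 3.
Then T(0) = 3.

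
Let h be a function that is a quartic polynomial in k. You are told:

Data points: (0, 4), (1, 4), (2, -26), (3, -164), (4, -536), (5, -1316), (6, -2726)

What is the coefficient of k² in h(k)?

2

Write h(k) = ak^4 + bk³ + ck² + dk + e; the 7 given values yield a linear system in the 5 coefficients.
Solving, h(k) = -2k^4 - k³ + 2k² + k + 4.
The coefficient of k² is 2.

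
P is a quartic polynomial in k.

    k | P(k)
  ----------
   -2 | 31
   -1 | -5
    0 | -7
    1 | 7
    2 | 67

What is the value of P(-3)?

167

Write P(k) = ak^4 + bk³ + ck² + dk + e; the 5 given values yield a linear system in the 5 coefficients.
Solving, P(k) = 2k^4 + k³ + 6k² + 5k - 7.
Then P(-3) = 167.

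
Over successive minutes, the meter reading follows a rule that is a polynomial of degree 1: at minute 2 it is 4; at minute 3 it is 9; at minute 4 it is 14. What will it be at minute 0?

-6

Write the value at n as T(n).
First differences: 5, 5.
Level-1 differences are constant, so T has degree 1.
Fitting a degree-1 polynomial gives T(n) = 5n - 6.
Then T(0) = -6.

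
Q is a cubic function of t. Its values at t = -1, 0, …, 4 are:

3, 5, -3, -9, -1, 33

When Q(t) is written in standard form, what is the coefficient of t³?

2

First differences: 2, -8, -6, 8, 34. Second differences: -10, 2, 14, 26. Third differences: 12, 12, 12.
Level-3 differences are constant, so Q has degree 3.
Fitting a degree-3 polynomial gives Q(t) = 2t³ - 5t² - 5t + 5.
The coefficient of t³ is 2.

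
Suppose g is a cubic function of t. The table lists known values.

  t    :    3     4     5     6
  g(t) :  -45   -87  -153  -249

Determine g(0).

Write g(t) = at³ + bt² + ct + d; the 4 given values yield a linear system in the 4 coefficients.
Solving, g(t) = -t³ - 5t - 3.
Then g(0) = -3.

-3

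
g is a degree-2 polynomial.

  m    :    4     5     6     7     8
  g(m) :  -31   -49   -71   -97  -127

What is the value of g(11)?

-241

First differences: -18, -22, -26, -30. Second differences: -4, -4, -4.
Level-2 differences are constant, so g has degree 2.
Fitting a degree-2 polynomial gives g(m) = -2m² + 1.
Then g(11) = -241.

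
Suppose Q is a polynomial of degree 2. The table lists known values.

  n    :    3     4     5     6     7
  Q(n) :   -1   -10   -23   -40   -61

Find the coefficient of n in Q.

First differences: -9, -13, -17, -21. Second differences: -4, -4, -4.
Level-2 differences are constant, so Q has degree 2.
Fitting a degree-2 polynomial gives Q(n) = -2n² + 5n + 2.
The coefficient of n is 5.

5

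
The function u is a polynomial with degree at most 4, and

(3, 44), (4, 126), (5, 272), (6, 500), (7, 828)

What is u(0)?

First differences: 82, 146, 228, 328. Second differences: 64, 82, 100. Third differences: 18, 18.
Level-3 differences are constant, so u has degree 3.
Fitting a degree-3 polynomial gives u(n) = 3n³ - 4n² - n + 2.
Then u(0) = 2.

2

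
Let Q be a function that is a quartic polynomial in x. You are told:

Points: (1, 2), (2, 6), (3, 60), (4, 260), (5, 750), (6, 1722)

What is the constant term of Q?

First differences: 4, 54, 200, 490, 972. Second differences: 50, 146, 290, 482. Third differences: 96, 144, 192. Fourth differences: 48, 48.
Level-4 differences are constant, so Q has degree 4.
Fitting a degree-4 polynomial gives Q(x) = 2x^4 - 4x³ - x² + 5x.
The constant term is Q(0) = 0.

0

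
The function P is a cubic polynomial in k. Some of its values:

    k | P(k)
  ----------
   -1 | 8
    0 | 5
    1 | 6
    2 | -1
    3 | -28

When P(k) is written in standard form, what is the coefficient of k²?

2

Write P(k) = ak³ + bk² + ck + d; the 5 given values yield a linear system in the 4 coefficients.
Solving, P(k) = -2k³ + 2k² + k + 5.
The coefficient of k² is 2.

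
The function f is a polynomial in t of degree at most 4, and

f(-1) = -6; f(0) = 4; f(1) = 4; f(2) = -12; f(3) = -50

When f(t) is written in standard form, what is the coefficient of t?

Write f(t) = at^4 + bt³ + ct² + dt + e; the 5 given values yield a linear system in the 5 coefficients.
Solving, the leading coefficient vanishes, and f(t) = -t³ - 5t² + 6t + 4.
The coefficient of t is 6.

6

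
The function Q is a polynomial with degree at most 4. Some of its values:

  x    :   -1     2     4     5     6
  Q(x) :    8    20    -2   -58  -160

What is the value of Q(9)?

Write Q(x) = ax^4 + bx³ + cx² + dx + e; the 5 given values yield a linear system in the 5 coefficients.
Solving, the leading coefficient vanishes, and Q(x) = -2x³ + 7x² + 3x + 2.
Then Q(9) = -862.

-862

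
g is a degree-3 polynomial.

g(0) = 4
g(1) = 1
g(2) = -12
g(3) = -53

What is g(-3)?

Write g(t) = at³ + bt² + ct + d; the 4 given values yield a linear system in the 4 coefficients.
Solving, g(t) = -3t³ + 4t² - 4t + 4.
Then g(-3) = 133.

133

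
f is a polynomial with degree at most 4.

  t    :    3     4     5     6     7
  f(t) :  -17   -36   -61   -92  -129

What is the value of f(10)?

Write f(t) = at^4 + bt³ + ct² + dt + e; the 5 given values yield a linear system in the 5 coefficients.
Solving, the top 2 coefficients vanish, and f(t) = -3t² + 2t + 4.
Then f(10) = -276.

-276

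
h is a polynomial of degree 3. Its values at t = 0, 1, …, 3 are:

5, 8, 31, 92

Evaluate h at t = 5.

Write h(t) = at³ + bt² + ct + d; the 4 given values yield a linear system in the 4 coefficients.
Solving, h(t) = 3t³ + t² - t + 5.
Then h(5) = 400.

400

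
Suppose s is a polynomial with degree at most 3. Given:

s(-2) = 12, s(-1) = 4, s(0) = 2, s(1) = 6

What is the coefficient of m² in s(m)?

3

First differences: -8, -2, 4. Second differences: 6, 6.
Level-2 differences are constant, so s has degree 2.
Fitting a degree-2 polynomial gives s(m) = 3m² + m + 2.
The coefficient of m² is 3.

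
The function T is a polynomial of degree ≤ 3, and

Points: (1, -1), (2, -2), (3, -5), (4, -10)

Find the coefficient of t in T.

2

Write T(t) = at³ + bt² + ct + d; the 4 given values yield a linear system in the 4 coefficients.
Solving, the leading coefficient vanishes, and T(t) = -t² + 2t - 2.
The coefficient of t is 2.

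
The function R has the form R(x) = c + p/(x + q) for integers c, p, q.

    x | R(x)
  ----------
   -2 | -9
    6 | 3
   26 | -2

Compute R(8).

1

(R(x) − c)(x + q) = p for each data point; the three points give a linear system in c and q, then p follows.
Solving: c = -3, q = -2, p = 24, so R(x) = -3 + 24/(x − 2).
Then R(8) = -3 + 24/6 = 1.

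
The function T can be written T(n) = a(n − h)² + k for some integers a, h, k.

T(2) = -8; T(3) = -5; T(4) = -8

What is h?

First differences 3, -3; second difference -6 = 2a, so a = -3.
Expanding, the n-coefficient is −2ah = 6h; matching it to the data gives h = 3, and then k = -5.
So T(n) = -3(n − 3)² − 5.
Hence h = 3.

3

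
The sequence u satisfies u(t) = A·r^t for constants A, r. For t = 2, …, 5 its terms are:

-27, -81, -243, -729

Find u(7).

-6561

Consecutive ratio: -81/(-27) = 3, and -243/(-81) = 3, so r = 3.
Then A·3^2 = -27 gives A = -3, and u(t) = -3·3^t.
u(7) = -3·3^7 = -6561.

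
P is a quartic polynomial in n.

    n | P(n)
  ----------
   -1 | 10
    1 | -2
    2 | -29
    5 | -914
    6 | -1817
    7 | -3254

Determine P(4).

Write P(n) = an^4 + bn³ + cn² + dn + e; the 6 given values yield a linear system in the 5 coefficients.
Solving, P(n) = -n^4 - 3n³ + 4n² - 3n + 1.
Then P(4) = -395.

-395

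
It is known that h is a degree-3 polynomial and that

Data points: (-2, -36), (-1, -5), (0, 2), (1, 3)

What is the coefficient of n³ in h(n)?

3

Write h(n) = an³ + bn² + cn + d; the 4 given values yield a linear system in the 4 coefficients.
Solving, h(n) = 3n³ - 3n² + n + 2.
The coefficient of n³ is 3.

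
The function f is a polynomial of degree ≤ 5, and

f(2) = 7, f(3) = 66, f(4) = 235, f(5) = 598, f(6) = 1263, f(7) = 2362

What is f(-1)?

First differences: 59, 169, 363, 665, 1099. Second differences: 110, 194, 302, 434. Third differences: 84, 108, 132. Fourth differences: 24, 24.
Level-4 differences are constant, so f has degree 4.
Fitting a degree-4 polynomial gives f(k) = k^4 - 6k + 3.
Then f(-1) = 10.

10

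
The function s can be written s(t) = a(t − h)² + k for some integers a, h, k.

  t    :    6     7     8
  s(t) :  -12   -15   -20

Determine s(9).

First differences -3, -5; second difference -2 = 2a, so a = -1.
Expanding, the t-coefficient is −2ah = 2h; matching it to the data gives h = 5, and then k = -11.
So s(t) = -1(t − 5)² − 11.
s(9) = -1·4² − 11 = -27.

-27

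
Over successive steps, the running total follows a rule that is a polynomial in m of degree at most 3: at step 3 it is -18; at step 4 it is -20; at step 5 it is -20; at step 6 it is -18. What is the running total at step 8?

-8

Write the value at m as s(m).
Write s(m) = am³ + bm² + cm + d; the 4 given values yield a linear system in the 4 coefficients.
Solving, the leading coefficient vanishes, and s(m) = m² - 9m.
Then s(8) = -8.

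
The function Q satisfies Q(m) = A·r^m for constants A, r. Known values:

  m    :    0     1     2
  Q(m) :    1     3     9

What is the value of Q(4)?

Consecutive ratio: 3/1 = 3, and 9/3 = 3, so r = 3.
Then A·3^0 = 1 gives A = 1, and Q(m) = 1·3^m.
Q(4) = 1·3^4 = 81.

81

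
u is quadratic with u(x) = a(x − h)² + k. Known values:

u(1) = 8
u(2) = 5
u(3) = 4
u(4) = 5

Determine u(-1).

20

First differences -3, -1, 1; second difference 2 = 2a, so a = 1.
Expanding, the x-coefficient is −2ah = -2h; matching it to the data gives h = 3, and then k = 4.
So u(x) = 1(x − 3)² + 4.
u(-1) = 1·(-4)² + 4 = 20.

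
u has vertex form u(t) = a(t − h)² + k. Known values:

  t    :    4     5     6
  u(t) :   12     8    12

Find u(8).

First differences -4, 4; second difference 8 = 2a, so a = 4.
Expanding, the t-coefficient is −2ah = -8h; matching it to the data gives h = 5, and then k = 8.
So u(t) = 4(t − 5)² + 8.
u(8) = 4·3² + 8 = 44.

44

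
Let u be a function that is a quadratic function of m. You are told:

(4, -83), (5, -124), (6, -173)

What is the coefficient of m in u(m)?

-5

Write u(m) = am² + bm + c; the 3 given values yield a linear system in the 3 coefficients.
Solving, u(m) = -4m² - 5m + 1.
The coefficient of m is -5.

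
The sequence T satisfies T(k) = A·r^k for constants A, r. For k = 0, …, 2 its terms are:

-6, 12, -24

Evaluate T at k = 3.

48

Consecutive ratio: 12/(-6) = -2, and -24/12 = -2, so r = -2.
Then A·(-2)^0 = -6 gives A = -6, and T(k) = -6·(-2)^k.
T(3) = -6·(-2)^3 = 48.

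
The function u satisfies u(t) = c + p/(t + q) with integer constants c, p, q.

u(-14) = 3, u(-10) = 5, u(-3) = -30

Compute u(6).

-3

(u(t) − c)(t + q) = p for each data point; the three points give a linear system in c and q, then p follows.
Solving: c = 0, q = 4, p = -30, so u(t) = -30/(t + 4).
Then u(6) = 0 − 30/10 = -3.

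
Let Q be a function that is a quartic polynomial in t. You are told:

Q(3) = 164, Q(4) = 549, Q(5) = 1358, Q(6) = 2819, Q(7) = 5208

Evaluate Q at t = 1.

-6

Write Q(t) = at^4 + bt³ + ct² + dt + e; the 5 given values yield a linear system in the 5 coefficients.
Solving, Q(t) = 2t^4 + 2t³ - 6t² + 3t - 7.
Then Q(1) = -6.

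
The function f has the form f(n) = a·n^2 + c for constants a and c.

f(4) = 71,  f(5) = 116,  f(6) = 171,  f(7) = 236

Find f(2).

From f(4) = 71 and f(5) = 116: 16a + c = 71 and 25a + c = 116.
Subtracting: 9a = 45, so a = 5; then c = 71 − 5·16 = -9.
So f(n) = 5n² − 9, and f(2) = 11.

11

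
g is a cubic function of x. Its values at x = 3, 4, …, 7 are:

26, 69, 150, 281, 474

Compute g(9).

1094

First differences: 43, 81, 131, 193. Second differences: 38, 50, 62. Third differences: 12, 12.
Level-3 differences are constant, so g has degree 3.
Fitting a degree-3 polynomial gives g(x) = 2x³ - 5x² + 4x + 5.
Then g(9) = 1094.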